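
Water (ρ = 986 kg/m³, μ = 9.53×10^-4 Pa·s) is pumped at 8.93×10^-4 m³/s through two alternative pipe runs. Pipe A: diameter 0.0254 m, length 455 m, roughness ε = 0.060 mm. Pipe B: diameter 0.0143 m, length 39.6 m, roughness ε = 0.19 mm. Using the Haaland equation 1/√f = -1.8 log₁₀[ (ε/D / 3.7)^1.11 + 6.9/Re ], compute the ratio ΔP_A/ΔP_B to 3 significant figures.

Pipe A: V = Q/A = 0.000893/0.0005067 = 1.762 m/s; Re = 4.631e+04; ε/D = 0.00236; Haaland → f = 0.02729; ΔP_A = f(L/D)(ρV²/2) = 7.484e+05 Pa.
Pipe B: V = Q/A = 0.000893/0.0001606 = 5.56 m/s; Re = 8.226e+04; ε/D = 0.0133; Haaland → f = 0.04249; ΔP_B = f(L/D)(ρV²/2) = 1.793e+06 Pa.
ΔP_A/ΔP_B = 7.484e+05/1.793e+06 = 0.417.

ΔP_A/ΔP_B ≈ 0.417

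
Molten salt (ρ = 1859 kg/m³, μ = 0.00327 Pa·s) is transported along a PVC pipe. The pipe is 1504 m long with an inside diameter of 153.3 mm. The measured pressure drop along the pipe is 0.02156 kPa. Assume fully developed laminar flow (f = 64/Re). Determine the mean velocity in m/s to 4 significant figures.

V ≈ 0.003219 m/s

For laminar flow, f = 64/Re with Re = ρVD/μ, so Darcy-Weisbach reduces to ΔP = 32μLV/D². Solving for V: V = ΔP·D²/(32μL) = 21.56·(0.1533)²/(32·0.00327·1504) = 0.003219 m/s.
Check: Re = ρVD/μ = 1859·0.003219·0.1533/0.00327 = 280.6 < 2300, so the laminar assumption holds.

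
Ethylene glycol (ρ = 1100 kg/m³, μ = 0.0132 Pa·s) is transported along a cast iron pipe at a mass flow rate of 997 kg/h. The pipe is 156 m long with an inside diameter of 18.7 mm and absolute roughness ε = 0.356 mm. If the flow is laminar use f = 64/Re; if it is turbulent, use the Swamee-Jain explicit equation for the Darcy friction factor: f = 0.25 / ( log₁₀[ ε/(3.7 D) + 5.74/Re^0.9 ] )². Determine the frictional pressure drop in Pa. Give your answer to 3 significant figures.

ΔP ≈ 173000 Pa

ṁ = 997 kg/h = 997/3600 = 0.2769 kg/s.
A = πD²/4 = π(0.0187)²/4 = 0.0002746 m²; mean velocity V = ṁ/(ρA) = 0.2769/(1100 · 0.0002746) = 0.9167 m/s.
Reynolds number Re = ρVD/μ = 1100 · 0.9167 · 0.0187 / 0.0132 = 1429.
Re < 2300 → laminar flow, so f = 64/Re = 64/1429 = 0.0448 (the turbulent correlation is not needed).
Darcy-Weisbach: ΔP = f(L/D)(ρV²/2) = 0.0448·(156/0.0187)·(1100·0.9167²/2) = 0.0448·8342·462.2 = 1.727e+05 Pa.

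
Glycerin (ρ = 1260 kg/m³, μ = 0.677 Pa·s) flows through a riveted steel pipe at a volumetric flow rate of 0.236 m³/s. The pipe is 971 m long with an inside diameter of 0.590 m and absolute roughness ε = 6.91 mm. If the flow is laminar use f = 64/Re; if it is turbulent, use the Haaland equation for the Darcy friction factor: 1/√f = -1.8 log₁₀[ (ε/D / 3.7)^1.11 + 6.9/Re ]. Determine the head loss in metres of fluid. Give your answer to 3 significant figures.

Cross-sectional area A = πD²/4 = π(0.59)²/4 = 0.2734 m²; mean velocity V = Q/A = 0.236/0.2734 = 0.8632 m/s.
Reynolds number Re = ρVD/μ = 1260 · 0.8632 · 0.59 / 0.677 = 947.9.
Re < 2300 → laminar flow, so f = 64/Re = 64/947.9 = 0.06752 (the turbulent correlation is not needed).
Darcy-Weisbach: ΔP = f(L/D)(ρV²/2) = 0.06752·(971/0.59)·(1260·0.8632²/2) = 0.06752·1646·469.4 = 5.216e+04 Pa.
Head loss h_f = ΔP/(ρg) = 5.216e+04/(1260·9.81) = 4.22 m.

h_f ≈ 4.22 m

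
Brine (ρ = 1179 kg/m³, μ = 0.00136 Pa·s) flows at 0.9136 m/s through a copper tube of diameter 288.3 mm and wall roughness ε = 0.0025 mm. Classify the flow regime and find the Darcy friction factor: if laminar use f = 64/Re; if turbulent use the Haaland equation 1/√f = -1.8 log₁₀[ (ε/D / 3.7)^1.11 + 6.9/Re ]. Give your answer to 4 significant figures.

f ≈ 0.01516

Re = ρVD/μ = 1179·0.9136·0.2883/0.00136 = 2.283e+05.
Re > 4000 → turbulent. ε/D = 2.5e-06/0.2883 = 8.67e-06; Haaland: 1/√f = -1.8 log₁₀[5.63e-07 + 3.02e-05] = 8.121, so f = 0.01516.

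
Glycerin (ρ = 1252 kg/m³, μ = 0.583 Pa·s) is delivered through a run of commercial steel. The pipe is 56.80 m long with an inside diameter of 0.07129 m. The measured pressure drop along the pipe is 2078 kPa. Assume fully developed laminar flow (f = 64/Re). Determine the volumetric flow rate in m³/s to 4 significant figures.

Q ≈ 0.03978 m³/s

For laminar flow, f = 64/Re with Re = ρVD/μ, so Darcy-Weisbach reduces to ΔP = 32μLV/D². Solving for V: V = ΔP·D²/(32μL) = 2.078e+06·(0.07129)²/(32·0.583·56.8) = 9.966 m/s.
Check: Re = ρVD/μ = 1252·9.966·0.07129/0.583 = 1526 < 2300, so the laminar assumption holds.
Q = V·A = 9.966·(π/4·0.07129²) = 0.03978 m³/s = 0.03978 m³/s.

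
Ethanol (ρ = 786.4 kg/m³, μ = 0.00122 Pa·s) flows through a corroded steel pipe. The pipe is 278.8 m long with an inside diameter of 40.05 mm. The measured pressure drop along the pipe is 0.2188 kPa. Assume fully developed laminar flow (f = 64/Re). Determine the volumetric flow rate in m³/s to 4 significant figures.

For laminar flow, f = 64/Re with Re = ρVD/μ, so Darcy-Weisbach reduces to ΔP = 32μLV/D². Solving for V: V = ΔP·D²/(32μL) = 218.8·(0.04005)²/(32·0.00122·278.8) = 0.03224 m/s.
Check: Re = ρVD/μ = 786.4·0.03224·0.04005/0.00122 = 832.4 < 2300, so the laminar assumption holds.
Q = V·A = 0.03224·(π/4·0.04005²) = 4.062e-05 m³/s = 4.062×10^-5 m³/s.

Q ≈ 4.062×10^-5 m³/s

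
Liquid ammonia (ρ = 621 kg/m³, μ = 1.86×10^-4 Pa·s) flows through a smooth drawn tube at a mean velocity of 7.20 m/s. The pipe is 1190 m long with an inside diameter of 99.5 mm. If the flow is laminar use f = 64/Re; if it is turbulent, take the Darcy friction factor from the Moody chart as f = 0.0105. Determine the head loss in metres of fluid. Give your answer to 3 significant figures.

Reynolds number Re = ρVD/μ = 621 · 7.2 · 0.0995 / 0.000186 = 2.392e+06.
Re > 4000 → turbulent; use the Moody-chart value f = 0.0105.
Darcy-Weisbach: ΔP = f(L/D)(ρV²/2) = 0.0105·(1190/0.0995)·(621·7.2²/2) = 0.0105·1.196e+04·1.61e+04 = 2.021e+06 Pa.
Head loss h_f = ΔP/(ρg) = 2.021e+06/(621·9.81) = 332 m.

h_f ≈ 332 m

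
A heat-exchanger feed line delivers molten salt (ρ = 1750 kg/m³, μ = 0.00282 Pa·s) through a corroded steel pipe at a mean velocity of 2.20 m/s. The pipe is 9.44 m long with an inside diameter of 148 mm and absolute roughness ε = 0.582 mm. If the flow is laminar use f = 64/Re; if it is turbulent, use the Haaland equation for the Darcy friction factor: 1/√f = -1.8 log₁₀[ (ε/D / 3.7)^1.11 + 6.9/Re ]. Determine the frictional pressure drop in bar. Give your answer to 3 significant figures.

ΔP ≈ 0.0779 bar

Reynolds number Re = ρVD/μ = 1750 · 2.2 · 0.148 / 0.00282 = 2.021e+05.
Re > 4000 → turbulent. Relative roughness ε/D = 0.000582/0.148 = 0.00393. Haaland: 1/√f = -1.8 log₁₀[(0.00393/3.7)^1.11 + 6.9/2.021e+05] = -1.8 log₁₀[0.0005 + 3.41e-05] = 5.89, so f = 0.02883.
Darcy-Weisbach: ΔP = f(L/D)(ρV²/2) = 0.02883·(9.44/0.148)·(1750·2.2²/2) = 0.02883·63.78·4235 = 7788 Pa.
ΔP = 7788 Pa = 0.0779 bar.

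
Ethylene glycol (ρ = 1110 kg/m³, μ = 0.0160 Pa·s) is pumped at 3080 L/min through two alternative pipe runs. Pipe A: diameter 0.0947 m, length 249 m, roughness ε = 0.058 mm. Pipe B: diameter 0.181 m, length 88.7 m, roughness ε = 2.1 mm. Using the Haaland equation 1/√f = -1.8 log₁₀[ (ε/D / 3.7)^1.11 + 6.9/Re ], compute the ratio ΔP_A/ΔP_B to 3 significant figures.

Pipe A: V = Q/A = 0.05133/0.007044 = 7.288 m/s; Re = 4.788e+04; ε/D = 0.000612; Haaland → f = 0.02276; ΔP_A = f(L/D)(ρV²/2) = 1.764e+06 Pa.
Pipe B: V = Q/A = 0.05133/0.02573 = 1.995 m/s; Re = 2.505e+04; ε/D = 0.0116; Haaland → f = 0.04195; ΔP_B = f(L/D)(ρV²/2) = 4.541e+04 Pa.
ΔP_A/ΔP_B = 1.764e+06/4.541e+04 = 38.8.

ΔP_A/ΔP_B ≈ 38.8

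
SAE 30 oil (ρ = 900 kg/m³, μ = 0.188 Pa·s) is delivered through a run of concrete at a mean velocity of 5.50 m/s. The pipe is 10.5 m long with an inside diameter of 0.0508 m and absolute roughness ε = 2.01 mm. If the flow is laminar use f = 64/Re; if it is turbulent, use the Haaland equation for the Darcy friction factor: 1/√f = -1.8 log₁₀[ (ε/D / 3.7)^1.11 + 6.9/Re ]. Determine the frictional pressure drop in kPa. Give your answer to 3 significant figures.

ΔP ≈ 135 kPa

Reynolds number Re = ρVD/μ = 900 · 5.5 · 0.0508 / 0.188 = 1338.
Re < 2300 → laminar flow, so f = 64/Re = 64/1338 = 0.04785 (the turbulent correlation is not needed).
Darcy-Weisbach: ΔP = f(L/D)(ρV²/2) = 0.04785·(10.5/0.0508)·(900·5.5²/2) = 0.04785·206.7·1.361e+04 = 1.346e+05 Pa.
ΔP = 1.346e+05 Pa = 135 kPa.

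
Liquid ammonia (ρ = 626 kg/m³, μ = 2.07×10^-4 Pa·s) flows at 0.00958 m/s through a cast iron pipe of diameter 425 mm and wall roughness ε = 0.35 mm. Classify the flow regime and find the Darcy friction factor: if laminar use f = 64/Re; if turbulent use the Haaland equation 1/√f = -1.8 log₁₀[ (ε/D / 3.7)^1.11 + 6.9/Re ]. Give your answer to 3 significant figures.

f ≈ 0.0304

Re = ρVD/μ = 626·0.00958·0.425/0.000207 = 1.231e+04.
Re > 4000 → turbulent. ε/D = 0.00035/0.425 = 0.000824; Haaland: 1/√f = -1.8 log₁₀[8.82e-05 + 0.00056] = 5.738, so f = 0.03037.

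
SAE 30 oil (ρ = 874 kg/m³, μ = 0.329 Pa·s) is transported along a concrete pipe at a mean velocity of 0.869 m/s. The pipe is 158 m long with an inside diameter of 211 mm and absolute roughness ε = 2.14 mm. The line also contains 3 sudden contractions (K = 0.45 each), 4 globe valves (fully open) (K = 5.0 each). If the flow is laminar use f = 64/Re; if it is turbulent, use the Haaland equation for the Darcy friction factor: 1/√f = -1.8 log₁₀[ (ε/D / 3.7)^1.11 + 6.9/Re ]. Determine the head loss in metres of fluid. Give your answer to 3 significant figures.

h_f ≈ 4.61 m

Reynolds number Re = ρVD/μ = 874 · 0.869 · 0.211 / 0.329 = 487.1.
Re < 2300 → laminar flow, so f = 64/Re = 64/487.1 = 0.1314 (the turbulent correlation is not needed).
Total minor-loss coefficient ΣK = 3·0.45 + 4·5 = 21.4.
ΔP = [f·L/D + ΣK]·(ρV²/2) = [0.1314·158/0.211 + 21.4]·(874·0.869²/2) = [98.39 + 21.4]·330 = 3.951e+04 Pa.
Head loss h_f = ΔP/(ρg) = 3.951e+04/(874·9.81) = 4.61 m.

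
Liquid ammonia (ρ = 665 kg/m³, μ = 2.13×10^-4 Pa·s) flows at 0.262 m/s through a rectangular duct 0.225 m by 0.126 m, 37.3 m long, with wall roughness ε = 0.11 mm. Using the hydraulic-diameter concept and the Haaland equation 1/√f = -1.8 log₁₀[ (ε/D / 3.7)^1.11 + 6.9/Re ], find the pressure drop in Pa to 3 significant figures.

ΔP ≈ 107 Pa

Hydraulic diameter D_h = 4A/P = 4·(0.225·0.126)/(2·(0.225+0.126)) = 0.1134/0.702 = 0.1615 m.
Re = ρVD_h/μ = 665·0.262·0.1615/0.000213 = 1.321e+05.
ε/D_h = 0.00011/0.1615 = 0.000681; Haaland gives 1/√f = -1.8 log₁₀[7.15e-05+5.22e-05] = 7.034, so f = 0.02021.
ΔP = f(L/D_h)(ρV²/2) = 0.02021·37.3/0.1615·22.82 = 106.5 Pa.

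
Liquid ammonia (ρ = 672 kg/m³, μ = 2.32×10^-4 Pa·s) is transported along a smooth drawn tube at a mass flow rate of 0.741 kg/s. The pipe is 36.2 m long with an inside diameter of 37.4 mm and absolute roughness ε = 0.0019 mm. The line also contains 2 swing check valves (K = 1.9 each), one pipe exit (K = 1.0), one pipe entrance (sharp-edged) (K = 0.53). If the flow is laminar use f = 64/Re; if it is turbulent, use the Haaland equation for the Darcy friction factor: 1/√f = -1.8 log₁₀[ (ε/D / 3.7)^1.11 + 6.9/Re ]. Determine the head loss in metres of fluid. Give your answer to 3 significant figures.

h_f ≈ 1.16 m

A = πD²/4 = π(0.0374)²/4 = 0.001099 m²; mean velocity V = ṁ/(ρA) = 0.741/(672 · 0.001099) = 1.004 m/s.
Reynolds number Re = ρVD/μ = 672 · 1.004 · 0.0374 / 0.000232 = 1.087e+05.
Re > 4000 → turbulent. Relative roughness ε/D = 1.9e-06/0.0374 = 5.08e-05. Haaland: 1/√f = -1.8 log₁₀[(5.08e-05/3.7)^1.11 + 6.9/1.087e+05] = -1.8 log₁₀[4.01e-06 + 6.35e-05] = 7.508, so f = 0.01774.
Total minor-loss coefficient ΣK = 2·1.9 + 1·1 + 1·0.53 = 5.33.
ΔP = [f·L/D + ΣK]·(ρV²/2) = [0.01774·36.2/0.0374 + 5.33]·(672·1.004²/2) = [17.17 + 5.33]·338.5 = 7617 Pa.
Head loss h_f = ΔP/(ρg) = 7617/(672·9.81) = 1.16 m.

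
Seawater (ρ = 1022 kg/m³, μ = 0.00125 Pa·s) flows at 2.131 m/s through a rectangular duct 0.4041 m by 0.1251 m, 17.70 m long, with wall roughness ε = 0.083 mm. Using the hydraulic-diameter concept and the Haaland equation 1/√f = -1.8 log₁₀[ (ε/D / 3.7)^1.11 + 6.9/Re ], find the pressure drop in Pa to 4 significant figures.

ΔP ≈ 3774 Pa

Hydraulic diameter D_h = 4A/P = 4·(0.4041·0.1251)/(2·(0.4041+0.1251)) = 0.2022/1.058 = 0.1911 m.
Re = ρVD_h/μ = 1022·2.131·0.1911/0.00125 = 3.329e+05.
ε/D_h = 8.3e-05/0.1911 = 0.000434; Haaland gives 1/√f = -1.8 log₁₀[4.34e-05+2.07e-05] = 7.547, so f = 0.01756.
ΔP = f(L/D_h)(ρV²/2) = 0.01756·17.7/0.1911·2321 = 3774 Pa.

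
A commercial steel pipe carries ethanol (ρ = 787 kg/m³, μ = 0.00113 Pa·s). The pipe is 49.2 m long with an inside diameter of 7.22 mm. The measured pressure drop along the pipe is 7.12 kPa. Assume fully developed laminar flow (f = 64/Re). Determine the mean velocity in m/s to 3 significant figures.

V ≈ 0.209 m/s

For laminar flow, f = 64/Re with Re = ρVD/μ, so Darcy-Weisbach reduces to ΔP = 32μLV/D². Solving for V: V = ΔP·D²/(32μL) = 7120·(0.00722)²/(32·0.00113·49.2) = 0.2086 m/s.
Check: Re = ρVD/μ = 787·0.2086·0.00722/0.00113 = 1049 < 2300, so the laminar assumption holds.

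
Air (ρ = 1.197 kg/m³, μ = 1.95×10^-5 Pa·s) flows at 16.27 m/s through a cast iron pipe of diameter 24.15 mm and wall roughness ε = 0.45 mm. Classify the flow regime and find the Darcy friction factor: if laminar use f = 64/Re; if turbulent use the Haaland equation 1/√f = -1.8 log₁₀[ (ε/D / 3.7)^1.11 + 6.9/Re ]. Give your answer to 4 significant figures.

f ≈ 0.04904

Re = ρVD/μ = 1.197·16.27·0.02415/1.95e-05 = 2.412e+04.
Re > 4000 → turbulent. ε/D = 0.00045/0.02415 = 0.0186; Haaland: 1/√f = -1.8 log₁₀[0.00281 + 0.000286] = 4.516, so f = 0.04904.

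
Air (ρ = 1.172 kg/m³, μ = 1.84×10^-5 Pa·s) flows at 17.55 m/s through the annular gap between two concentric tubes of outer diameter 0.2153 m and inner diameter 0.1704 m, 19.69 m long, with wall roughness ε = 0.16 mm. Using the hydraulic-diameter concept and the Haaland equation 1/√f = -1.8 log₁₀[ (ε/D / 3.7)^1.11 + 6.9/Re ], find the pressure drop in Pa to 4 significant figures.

ΔP ≈ 2339 Pa

Hydraulic diameter D_h = 4A/P = D_o - D_i = 0.2153 - 0.1704 = 0.0449 m.
Re = ρVD_h/μ = 1.172·17.55·0.0449/1.84e-05 = 5.019e+04.
ε/D_h = 0.00016/0.0449 = 0.00356; Haaland gives 1/√f = -1.8 log₁₀[0.000449+0.000137] = 5.818, so f = 0.02955.
ΔP = f(L/D_h)(ρV²/2) = 0.02955·19.69/0.0449·180.5 = 2339 Pa.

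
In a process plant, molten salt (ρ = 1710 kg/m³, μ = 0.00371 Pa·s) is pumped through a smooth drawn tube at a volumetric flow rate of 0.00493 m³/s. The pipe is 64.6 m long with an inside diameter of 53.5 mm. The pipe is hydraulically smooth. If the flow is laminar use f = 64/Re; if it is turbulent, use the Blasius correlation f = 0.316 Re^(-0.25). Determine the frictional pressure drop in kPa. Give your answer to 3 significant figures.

Cross-sectional area A = πD²/4 = π(0.0535)²/4 = 0.002248 m²; mean velocity V = Q/A = 0.00493/0.002248 = 2.193 m/s.
Reynolds number Re = ρVD/μ = 1710 · 2.193 · 0.0535 / 0.00371 = 5.408e+04.
Re > 4000 → turbulent. Smooth-pipe (Blasius): f = 0.316 Re^(-0.25) = 0.316/(5.408e+04)^0.25 = 0.02072.
Darcy-Weisbach: ΔP = f(L/D)(ρV²/2) = 0.02072·(64.6/0.0535)·(1710·2.193²/2) = 0.02072·1207·4112 = 1.029e+05 Pa.
ΔP = 1.029e+05 Pa = 103 kPa.

ΔP ≈ 103 kPa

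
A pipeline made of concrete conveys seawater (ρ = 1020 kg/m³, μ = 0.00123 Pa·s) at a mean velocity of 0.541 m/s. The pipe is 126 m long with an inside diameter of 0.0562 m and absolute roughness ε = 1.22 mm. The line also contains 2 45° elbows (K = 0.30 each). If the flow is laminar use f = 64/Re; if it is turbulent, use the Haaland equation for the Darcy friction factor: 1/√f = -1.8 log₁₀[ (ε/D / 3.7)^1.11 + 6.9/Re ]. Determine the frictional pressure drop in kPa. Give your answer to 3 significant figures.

ΔP ≈ 17.4 kPa

Reynolds number Re = ρVD/μ = 1020 · 0.541 · 0.0562 / 0.00123 = 2.521e+04.
Re > 4000 → turbulent. Relative roughness ε/D = 0.00122/0.0562 = 0.0217. Haaland: 1/√f = -1.8 log₁₀[(0.0217/3.7)^1.11 + 6.9/2.521e+04] = -1.8 log₁₀[0.00333 + 0.000274] = 4.397, so f = 0.05172.
Total minor-loss coefficient ΣK = 2·0.3 = 0.6.
ΔP = [f·L/D + ΣK]·(ρV²/2) = [0.05172·126/0.0562 + 0.6]·(1020·0.541²/2) = [116 + 0.6]·149.3 = 1.74e+04 Pa.
ΔP = 1.74e+04 Pa = 17.4 kPa.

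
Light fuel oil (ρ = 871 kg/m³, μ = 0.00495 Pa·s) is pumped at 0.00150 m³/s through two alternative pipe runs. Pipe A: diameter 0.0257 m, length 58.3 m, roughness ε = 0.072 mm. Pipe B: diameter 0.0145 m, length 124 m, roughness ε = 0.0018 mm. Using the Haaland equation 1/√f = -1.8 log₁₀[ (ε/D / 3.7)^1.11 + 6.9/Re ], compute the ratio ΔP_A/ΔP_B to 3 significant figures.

Pipe A: V = Q/A = 0.0015/0.0005187 = 2.892 m/s; Re = 1.308e+04; ε/D = 0.0028; Haaland → f = 0.03296; ΔP_A = f(L/D)(ρV²/2) = 2.723e+05 Pa.
Pipe B: V = Q/A = 0.0015/0.0001651 = 9.084 m/s; Re = 2.318e+04; ε/D = 0.000124; Haaland → f = 0.02504; ΔP_B = f(L/D)(ρV²/2) = 7.695e+06 Pa.
ΔP_A/ΔP_B = 2.723e+05/7.695e+06 = 0.0354.

ΔP_A/ΔP_B ≈ 0.0354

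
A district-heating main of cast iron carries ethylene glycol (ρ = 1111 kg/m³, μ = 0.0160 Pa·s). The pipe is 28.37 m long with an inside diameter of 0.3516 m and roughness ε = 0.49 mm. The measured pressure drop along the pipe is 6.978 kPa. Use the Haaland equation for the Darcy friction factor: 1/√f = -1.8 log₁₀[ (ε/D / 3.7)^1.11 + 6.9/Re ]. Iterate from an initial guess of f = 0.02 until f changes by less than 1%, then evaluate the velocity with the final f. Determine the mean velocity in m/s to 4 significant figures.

V ≈ 2.535 m/s

Rearranging Darcy-Weisbach: V = √(2·ΔP·D/(f·L·ρ)). With ε/D = 0.00049/0.3516 = 0.00139, iterate starting from f = 0.02:
  f = 0.02 → V = √(2·6978·0.3516/(0.02·28.37·1111)) = 2.79 m/s; Re = ρVD/μ = 6.812e+04; f → 0.024
  f = 0.024 → V = 2.547 m/s; Re = 6.218e+04; f → 0.02422
Converged (Δf/f < 1%). With the final f = 0.02422: V = √(2·6978·0.3516/(0.02422·28.37·1111)) = 2.535 m/s.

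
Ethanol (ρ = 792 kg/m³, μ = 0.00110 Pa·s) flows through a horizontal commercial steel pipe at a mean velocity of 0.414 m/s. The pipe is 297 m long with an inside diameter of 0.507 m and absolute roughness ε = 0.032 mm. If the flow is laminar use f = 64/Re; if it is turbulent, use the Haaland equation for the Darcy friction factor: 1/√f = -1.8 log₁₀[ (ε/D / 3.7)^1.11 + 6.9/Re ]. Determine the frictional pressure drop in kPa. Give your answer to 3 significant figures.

ΔP ≈ 0.665 kPa

Reynolds number Re = ρVD/μ = 792 · 0.414 · 0.507 / 0.0011 = 1.511e+05.
Re > 4000 → turbulent. Relative roughness ε/D = 3.2e-05/0.507 = 6.31e-05. Haaland: 1/√f = -1.8 log₁₀[(6.31e-05/3.7)^1.11 + 6.9/1.511e+05] = -1.8 log₁₀[5.1e-06 + 4.57e-05] = 7.73, so f = 0.01674.
Darcy-Weisbach: ΔP = f(L/D)(ρV²/2) = 0.01674·(297/0.507)·(792·0.414²/2) = 0.01674·585.8·67.87 = 665.4 Pa.
ΔP = 665.4 Pa = 0.665 kPa.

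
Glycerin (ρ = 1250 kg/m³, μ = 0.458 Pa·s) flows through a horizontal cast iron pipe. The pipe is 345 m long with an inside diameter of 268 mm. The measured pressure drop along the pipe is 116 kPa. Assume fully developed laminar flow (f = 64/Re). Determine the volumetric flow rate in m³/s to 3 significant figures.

Q ≈ 0.0930 m³/s

For laminar flow, f = 64/Re with Re = ρVD/μ, so Darcy-Weisbach reduces to ΔP = 32μLV/D². Solving for V: V = ΔP·D²/(32μL) = 1.16e+05·(0.268)²/(32·0.458·345) = 1.648 m/s.
Check: Re = ρVD/μ = 1250·1.648·0.268/0.458 = 1205 < 2300, so the laminar assumption holds.
Q = V·A = 1.648·(π/4·0.268²) = 0.09295 m³/s = 0.0930 m³/s.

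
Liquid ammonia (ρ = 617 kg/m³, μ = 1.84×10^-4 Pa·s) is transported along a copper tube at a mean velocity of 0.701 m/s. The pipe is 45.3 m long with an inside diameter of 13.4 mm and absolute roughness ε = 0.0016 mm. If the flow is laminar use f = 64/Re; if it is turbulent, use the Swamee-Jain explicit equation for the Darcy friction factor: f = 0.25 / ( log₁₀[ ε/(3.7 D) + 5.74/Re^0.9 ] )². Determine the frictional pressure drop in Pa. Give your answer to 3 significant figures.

Reynolds number Re = ρVD/μ = 617 · 0.701 · 0.0134 / 0.000184 = 3.15e+04.
Re > 4000 → turbulent. Relative roughness ε/D = 1.6e-06/0.0134 = 0.000119. Swamee-Jain: f = 0.25/(log₁₀[0.000119/3.7 + 5.74/3.15e+04^0.9])² = 0.25/(log₁₀[3.23e-05 + 0.000513])² = 0.25/(-3.263)² = 0.02348.
Darcy-Weisbach: ΔP = f(L/D)(ρV²/2) = 0.02348·(45.3/0.0134)·(617·0.701²/2) = 0.02348·3381·151.6 = 1.203e+04 Pa.

ΔP ≈ 12000 Pa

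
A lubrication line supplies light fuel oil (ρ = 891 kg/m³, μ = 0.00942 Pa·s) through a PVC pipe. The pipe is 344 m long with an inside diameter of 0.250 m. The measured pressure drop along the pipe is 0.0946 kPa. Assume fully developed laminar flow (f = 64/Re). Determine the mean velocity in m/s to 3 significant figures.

For laminar flow, f = 64/Re with Re = ρVD/μ, so Darcy-Weisbach reduces to ΔP = 32μLV/D². Solving for V: V = ΔP·D²/(32μL) = 94.6·(0.25)²/(32·0.00942·344) = 0.05702 m/s.
Check: Re = ρVD/μ = 891·0.05702·0.25/0.00942 = 1348 < 2300, so the laminar assumption holds.

V ≈ 0.0570 m/s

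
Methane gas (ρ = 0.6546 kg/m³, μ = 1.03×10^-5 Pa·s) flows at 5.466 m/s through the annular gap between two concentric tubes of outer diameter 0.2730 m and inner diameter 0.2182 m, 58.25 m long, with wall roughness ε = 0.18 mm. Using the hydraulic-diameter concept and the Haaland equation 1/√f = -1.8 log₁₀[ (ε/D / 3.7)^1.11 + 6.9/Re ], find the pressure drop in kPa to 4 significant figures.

Hydraulic diameter D_h = 4A/P = D_o - D_i = 0.273 - 0.2182 = 0.0548 m.
Re = ρVD_h/μ = 0.6546·5.466·0.0548/1.03e-05 = 1.904e+04.
ε/D_h = 0.00018/0.0548 = 0.00328; Haaland gives 1/√f = -1.8 log₁₀[0.00041+0.000362] = 5.602, so f = 0.03187.
ΔP = f(L/D_h)(ρV²/2) = 0.03187·58.25/0.0548·9.779 = 331.2 Pa.
ΔP = 0.3312 kPa.

ΔP ≈ 0.3312 kPa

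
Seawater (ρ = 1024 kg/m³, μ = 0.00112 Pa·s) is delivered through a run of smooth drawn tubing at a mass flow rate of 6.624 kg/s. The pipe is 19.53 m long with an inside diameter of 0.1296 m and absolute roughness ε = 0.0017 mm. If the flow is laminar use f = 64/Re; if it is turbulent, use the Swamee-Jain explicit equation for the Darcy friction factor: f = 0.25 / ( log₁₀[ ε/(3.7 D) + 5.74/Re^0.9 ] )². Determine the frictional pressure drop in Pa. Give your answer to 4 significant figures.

ΔP ≈ 373.6 Pa

A = πD²/4 = π(0.1296)²/4 = 0.01319 m²; mean velocity V = ṁ/(ρA) = 6.624/(1024 · 0.01319) = 0.4904 m/s.
Reynolds number Re = ρVD/μ = 1024 · 0.4904 · 0.1296 / 0.00112 = 5.81e+04.
Re > 4000 → turbulent. Relative roughness ε/D = 1.7e-06/0.1296 = 1.31e-05. Swamee-Jain: f = 0.25/(log₁₀[1.31e-05/3.7 + 5.74/5.81e+04^0.9])² = 0.25/(log₁₀[3.55e-06 + 0.000296])² = 0.25/(-3.524)² = 0.02013.
Darcy-Weisbach: ΔP = f(L/D)(ρV²/2) = 0.02013·(19.53/0.1296)·(1024·0.4904²/2) = 0.02013·150.7·123.1 = 373.6 Pa.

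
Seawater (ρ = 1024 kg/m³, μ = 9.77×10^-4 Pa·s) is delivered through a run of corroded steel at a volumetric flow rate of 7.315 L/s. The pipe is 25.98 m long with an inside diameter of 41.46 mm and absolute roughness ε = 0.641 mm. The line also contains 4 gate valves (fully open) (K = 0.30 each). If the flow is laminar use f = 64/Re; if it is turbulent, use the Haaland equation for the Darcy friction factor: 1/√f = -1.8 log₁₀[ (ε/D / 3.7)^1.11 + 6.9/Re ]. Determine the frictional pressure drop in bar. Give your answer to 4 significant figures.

ΔP ≈ 4.367 bar

Q = 7.315 L/s = 7.315/1000 = 0.007315 m³/s.
Cross-sectional area A = πD²/4 = π(0.04146)²/4 = 0.00135 m²; mean velocity V = Q/A = 0.007315/0.00135 = 5.418 m/s.
Reynolds number Re = ρVD/μ = 1024 · 5.418 · 0.04146 / 0.000977 = 2.355e+05.
Re > 4000 → turbulent. Relative roughness ε/D = 0.000641/0.04146 = 0.0155. Haaland: 1/√f = -1.8 log₁₀[(0.0155/3.7)^1.11 + 6.9/2.355e+05] = -1.8 log₁₀[0.00229 + 2.93e-05] = 4.743, so f = 0.04445.
Total minor-loss coefficient ΣK = 4·0.3 = 1.2.
ΔP = [f·L/D + ΣK]·(ρV²/2) = [0.04445·25.98/0.04146 + 1.2]·(1024·5.418²/2) = [27.85 + 1.2]·1.503e+04 = 4.367e+05 Pa.
ΔP = 4.367e+05 Pa = 4.367 bar.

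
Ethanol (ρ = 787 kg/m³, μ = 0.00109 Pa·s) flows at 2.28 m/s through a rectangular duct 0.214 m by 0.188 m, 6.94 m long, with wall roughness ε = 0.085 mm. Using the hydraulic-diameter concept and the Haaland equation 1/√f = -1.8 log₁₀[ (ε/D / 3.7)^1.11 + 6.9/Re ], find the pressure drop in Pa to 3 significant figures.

Hydraulic diameter D_h = 4A/P = 4·(0.214·0.188)/(2·(0.214+0.188)) = 0.1609/0.804 = 0.2002 m.
Re = ρVD_h/μ = 787·2.28·0.2002/0.00109 = 3.295e+05.
ε/D_h = 8.5e-05/0.2002 = 0.000425; Haaland gives 1/√f = -1.8 log₁₀[4.23e-05+2.09e-05] = 7.558, so f = 0.01751.
ΔP = f(L/D_h)(ρV²/2) = 0.01751·6.94/0.2002·2046 = 1242 Pa.

ΔP ≈ 1240 Pa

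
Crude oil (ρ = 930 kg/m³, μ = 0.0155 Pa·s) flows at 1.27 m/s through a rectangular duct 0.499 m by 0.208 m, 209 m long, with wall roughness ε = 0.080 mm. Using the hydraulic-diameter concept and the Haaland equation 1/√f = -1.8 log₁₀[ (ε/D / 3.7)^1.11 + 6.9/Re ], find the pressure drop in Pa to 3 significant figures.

ΔP ≈ 13600 Pa

Hydraulic diameter D_h = 4A/P = 4·(0.499·0.208)/(2·(0.499+0.208)) = 0.4152/1.414 = 0.2936 m.
Re = ρVD_h/μ = 930·1.27·0.2936/0.0155 = 2.237e+04.
ε/D_h = 8e-05/0.2936 = 0.000272; Haaland gives 1/√f = -1.8 log₁₀[2.59e-05+0.000308] = 6.257, so f = 0.02555.
ΔP = f(L/D_h)(ρV²/2) = 0.02555·209/0.2936·750 = 1.364e+04 Pa.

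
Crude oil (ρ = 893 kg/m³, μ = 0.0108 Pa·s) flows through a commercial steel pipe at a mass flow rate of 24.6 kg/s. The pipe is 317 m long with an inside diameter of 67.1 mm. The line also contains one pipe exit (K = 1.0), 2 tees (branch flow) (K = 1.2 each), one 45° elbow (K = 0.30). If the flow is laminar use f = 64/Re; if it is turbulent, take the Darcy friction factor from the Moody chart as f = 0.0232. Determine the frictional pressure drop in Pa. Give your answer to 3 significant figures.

A = πD²/4 = π(0.0671)²/4 = 0.003536 m²; mean velocity V = ṁ/(ρA) = 24.6/(893 · 0.003536) = 7.79 m/s.
Reynolds number Re = ρVD/μ = 893 · 7.79 · 0.0671 / 0.0108 = 4.322e+04.
Re > 4000 → turbulent; use the Moody-chart value f = 0.0232.
Total minor-loss coefficient ΣK = 1·1 + 2·1.2 + 1·0.3 = 3.7.
ΔP = [f·L/D + ΣK]·(ρV²/2) = [0.0232·317/0.0671 + 3.7]·(893·7.79²/2) = [109.6 + 3.7]·2.71e+04 = 3.07e+06 Pa.

ΔP ≈ 3.07×10^6 Pa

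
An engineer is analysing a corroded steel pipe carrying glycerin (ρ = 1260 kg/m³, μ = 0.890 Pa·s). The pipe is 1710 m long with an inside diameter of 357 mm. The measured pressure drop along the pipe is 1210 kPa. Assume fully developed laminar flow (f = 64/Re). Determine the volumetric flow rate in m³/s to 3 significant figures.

Q ≈ 0.317 m³/s

For laminar flow, f = 64/Re with Re = ρVD/μ, so Darcy-Weisbach reduces to ΔP = 32μLV/D². Solving for V: V = ΔP·D²/(32μL) = 1.21e+06·(0.357)²/(32·0.89·1710) = 3.167 m/s.
Check: Re = ρVD/μ = 1260·3.167·0.357/0.89 = 1600 < 2300, so the laminar assumption holds.
Q = V·A = 3.167·(π/4·0.357²) = 0.317 m³/s = 0.317 m³/s.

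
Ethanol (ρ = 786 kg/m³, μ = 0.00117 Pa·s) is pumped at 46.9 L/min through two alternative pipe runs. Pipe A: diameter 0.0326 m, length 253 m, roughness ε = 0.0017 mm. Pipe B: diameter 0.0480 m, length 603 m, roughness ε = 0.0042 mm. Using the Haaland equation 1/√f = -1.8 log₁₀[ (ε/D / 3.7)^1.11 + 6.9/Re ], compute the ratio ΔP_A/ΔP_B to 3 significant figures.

Pipe A: V = Q/A = 0.0007817/0.0008347 = 0.9365 m/s; Re = 2.051e+04; ε/D = 5.21e-05; Haaland → f = 0.02567; ΔP_A = f(L/D)(ρV²/2) = 6.865e+04 Pa.
Pipe B: V = Q/A = 0.0007817/0.00181 = 0.432 m/s; Re = 1.393e+04; ε/D = 8.75e-05; Haaland → f = 0.02836; ΔP_B = f(L/D)(ρV²/2) = 2.613e+04 Pa.
ΔP_A/ΔP_B = 6.865e+04/2.613e+04 = 2.63.

ΔP_A/ΔP_B ≈ 2.63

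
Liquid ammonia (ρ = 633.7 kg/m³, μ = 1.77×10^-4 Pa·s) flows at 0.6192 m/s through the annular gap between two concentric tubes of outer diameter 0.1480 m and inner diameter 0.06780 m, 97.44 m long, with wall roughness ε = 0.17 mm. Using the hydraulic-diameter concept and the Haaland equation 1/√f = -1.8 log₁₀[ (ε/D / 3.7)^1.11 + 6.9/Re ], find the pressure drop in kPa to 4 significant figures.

Hydraulic diameter D_h = 4A/P = D_o - D_i = 0.148 - 0.0678 = 0.0802 m.
Re = ρVD_h/μ = 633.7·0.6192·0.0802/0.000177 = 1.778e+05.
ε/D_h = 0.00017/0.0802 = 0.00212; Haaland gives 1/√f = -1.8 log₁₀[0.000252+3.88e-05] = 6.365, so f = 0.02468.
ΔP = f(L/D_h)(ρV²/2) = 0.02468·97.44/0.0802·121.5 = 3643 Pa.
ΔP = 3.643 kPa.

ΔP ≈ 3.643 kPa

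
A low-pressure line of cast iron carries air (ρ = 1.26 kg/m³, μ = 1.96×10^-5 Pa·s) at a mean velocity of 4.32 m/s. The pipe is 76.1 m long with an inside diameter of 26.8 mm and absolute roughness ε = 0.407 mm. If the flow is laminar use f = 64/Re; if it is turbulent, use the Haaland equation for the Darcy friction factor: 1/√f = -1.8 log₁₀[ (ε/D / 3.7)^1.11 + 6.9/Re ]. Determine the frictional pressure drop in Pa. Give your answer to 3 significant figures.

Reynolds number Re = ρVD/μ = 1.26 · 4.32 · 0.0268 / 1.96e-05 = 7443.
Re > 4000 → turbulent. Relative roughness ε/D = 0.000407/0.0268 = 0.0152. Haaland: 1/√f = -1.8 log₁₀[(0.0152/3.7)^1.11 + 6.9/7443] = -1.8 log₁₀[0.00224 + 0.000927] = 4.498, so f = 0.04942.
Darcy-Weisbach: ΔP = f(L/D)(ρV²/2) = 0.04942·(76.1/0.0268)·(1.26·4.32²/2) = 0.04942·2840·11.76 = 1650 Pa.

ΔP ≈ 1650 Pa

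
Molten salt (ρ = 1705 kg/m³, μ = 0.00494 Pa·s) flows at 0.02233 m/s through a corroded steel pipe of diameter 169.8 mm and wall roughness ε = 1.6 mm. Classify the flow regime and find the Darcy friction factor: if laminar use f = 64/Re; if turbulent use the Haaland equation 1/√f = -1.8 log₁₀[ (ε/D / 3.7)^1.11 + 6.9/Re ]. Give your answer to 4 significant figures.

Re = ρVD/μ = 1705·0.02233·0.1698/0.00494 = 1309.
Re < 2300 → laminar, so f = 64/Re = 0.04891 (roughness is irrelevant in laminar flow).

f ≈ 0.04891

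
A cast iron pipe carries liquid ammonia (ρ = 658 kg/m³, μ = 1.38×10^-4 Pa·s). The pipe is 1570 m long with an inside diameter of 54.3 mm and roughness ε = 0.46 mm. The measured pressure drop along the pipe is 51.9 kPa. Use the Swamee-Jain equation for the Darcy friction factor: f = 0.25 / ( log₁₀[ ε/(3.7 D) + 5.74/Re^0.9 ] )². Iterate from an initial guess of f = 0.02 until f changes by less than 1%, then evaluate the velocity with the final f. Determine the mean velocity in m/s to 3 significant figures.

V ≈ 0.385 m/s

Rearranging Darcy-Weisbach: V = √(2·ΔP·D/(f·L·ρ)). With ε/D = 0.00046/0.0543 = 0.00847, iterate starting from f = 0.02:
  f = 0.02 → V = √(2·5.19e+04·0.0543/(0.02·1570·658)) = 0.5223 m/s; Re = ρVD/μ = 1.352e+05; f → 0.03657
  f = 0.03657 → V = 0.3863 m/s; Re = 1e+05; f → 0.03678
Converged (Δf/f < 1%). With the final f = 0.03678: V = √(2·5.19e+04·0.0543/(0.03678·1570·658)) = 0.3851 m/s.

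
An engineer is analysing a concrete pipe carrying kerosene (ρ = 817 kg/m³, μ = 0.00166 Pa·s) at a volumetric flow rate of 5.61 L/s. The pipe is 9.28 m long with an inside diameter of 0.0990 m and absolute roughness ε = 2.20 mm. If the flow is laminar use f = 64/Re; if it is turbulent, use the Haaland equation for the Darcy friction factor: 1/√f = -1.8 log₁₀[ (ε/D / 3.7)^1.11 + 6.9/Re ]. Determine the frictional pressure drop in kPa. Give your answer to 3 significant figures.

Q = 5.61 L/s = 5.61/1000 = 0.00561 m³/s.
Cross-sectional area A = πD²/4 = π(0.099)²/4 = 0.007698 m²; mean velocity V = Q/A = 0.00561/0.007698 = 0.7288 m/s.
Reynolds number Re = ρVD/μ = 817 · 0.7288 · 0.099 / 0.00166 = 3.551e+04.
Re > 4000 → turbulent. Relative roughness ε/D = 0.0022/0.099 = 0.0222. Haaland: 1/√f = -1.8 log₁₀[(0.0222/3.7)^1.11 + 6.9/3.551e+04] = -1.8 log₁₀[0.00342 + 0.000194] = 4.395, so f = 0.05177.
Darcy-Weisbach: ΔP = f(L/D)(ρV²/2) = 0.05177·(9.28/0.099)·(817·0.7288²/2) = 0.05177·93.74·217 = 1053 Pa.
ΔP = 1053 Pa = 1.05 kPa.

ΔP ≈ 1.05 kPa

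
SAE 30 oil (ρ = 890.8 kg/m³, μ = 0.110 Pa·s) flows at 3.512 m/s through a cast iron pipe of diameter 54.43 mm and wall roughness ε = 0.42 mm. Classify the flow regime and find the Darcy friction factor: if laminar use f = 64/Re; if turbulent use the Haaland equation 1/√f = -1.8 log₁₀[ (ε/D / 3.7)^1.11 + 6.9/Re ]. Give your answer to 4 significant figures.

f ≈ 0.04134

Re = ρVD/μ = 890.8·3.512·0.05443/0.11 = 1548.
Re < 2300 → laminar, so f = 64/Re = 0.04134 (roughness is irrelevant in laminar flow).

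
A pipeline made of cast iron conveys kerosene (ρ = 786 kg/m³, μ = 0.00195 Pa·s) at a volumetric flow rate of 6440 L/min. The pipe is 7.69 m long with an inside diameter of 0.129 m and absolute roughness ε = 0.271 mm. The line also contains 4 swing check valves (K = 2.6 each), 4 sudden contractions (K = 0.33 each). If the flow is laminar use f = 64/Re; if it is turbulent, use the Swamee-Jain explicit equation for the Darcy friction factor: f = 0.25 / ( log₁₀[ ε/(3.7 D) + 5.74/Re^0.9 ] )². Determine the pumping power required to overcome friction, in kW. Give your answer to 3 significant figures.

Q = 6440 L/min = 6440/60000 = 0.1073 m³/s.
Cross-sectional area A = πD²/4 = π(0.129)²/4 = 0.01307 m²; mean velocity V = Q/A = 0.1073/0.01307 = 8.212 m/s.
Reynolds number Re = ρVD/μ = 786 · 8.212 · 0.129 / 0.00195 = 4.27e+05.
Re > 4000 → turbulent. Relative roughness ε/D = 0.000271/0.129 = 0.0021. Swamee-Jain: f = 0.25/(log₁₀[0.0021/3.7 + 5.74/4.27e+05^0.9])² = 0.25/(log₁₀[0.000568 + 4.91e-05])² = 0.25/(-3.21)² = 0.02427.
Total minor-loss coefficient ΣK = 4·2.6 + 4·0.33 = 11.7.
ΔP = [f·L/D + ΣK]·(ρV²/2) = [0.02427·7.69/0.129 + 11.7]·(786·8.212²/2) = [1.447 + 11.7]·2.65e+04 = 3.49e+05 Pa.
Pumping power P = QΔP = 0.1073·3.49e+05 = 37460 W = 37.5 kW.

P ≈ 37.5 kW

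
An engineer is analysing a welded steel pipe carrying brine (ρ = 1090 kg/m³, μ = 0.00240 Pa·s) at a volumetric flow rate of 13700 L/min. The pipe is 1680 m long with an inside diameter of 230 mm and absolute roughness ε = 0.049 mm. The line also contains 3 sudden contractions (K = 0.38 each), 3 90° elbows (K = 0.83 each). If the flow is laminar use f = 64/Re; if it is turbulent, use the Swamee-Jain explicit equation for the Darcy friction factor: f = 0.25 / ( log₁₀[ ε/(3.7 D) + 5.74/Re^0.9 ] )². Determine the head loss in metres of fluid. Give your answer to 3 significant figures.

h_f ≈ 179 m

Q = 13700 L/min = 13700/60000 = 0.2283 m³/s.
Cross-sectional area A = πD²/4 = π(0.23)²/4 = 0.04155 m²; mean velocity V = Q/A = 0.2283/0.04155 = 5.496 m/s.
Reynolds number Re = ρVD/μ = 1090 · 5.496 · 0.23 / 0.0024 = 5.741e+05.
Re > 4000 → turbulent. Relative roughness ε/D = 4.9e-05/0.23 = 0.000213. Swamee-Jain: f = 0.25/(log₁₀[0.000213/3.7 + 5.74/5.741e+05^0.9])² = 0.25/(log₁₀[5.76e-05 + 3.77e-05])² = 0.25/(-4.021)² = 0.01546.
Total minor-loss coefficient ΣK = 3·0.38 + 3·0.83 = 3.63.
ΔP = [f·L/D + ΣK]·(ρV²/2) = [0.01546·1680/0.23 + 3.63]·(1090·5.496²/2) = [112.9 + 3.63]·1.646e+04 = 1.919e+06 Pa.
Head loss h_f = ΔP/(ρg) = 1.919e+06/(1090·9.81) = 179 m.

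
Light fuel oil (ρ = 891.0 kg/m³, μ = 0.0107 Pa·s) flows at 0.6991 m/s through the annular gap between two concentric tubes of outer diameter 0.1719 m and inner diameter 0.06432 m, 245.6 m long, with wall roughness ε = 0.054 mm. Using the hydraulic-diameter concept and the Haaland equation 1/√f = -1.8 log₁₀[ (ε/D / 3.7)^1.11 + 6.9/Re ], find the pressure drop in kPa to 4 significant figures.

Hydraulic diameter D_h = 4A/P = D_o - D_i = 0.1719 - 0.06432 = 0.1076 m.
Re = ρVD_h/μ = 891·0.6991·0.1076/0.0107 = 6263.
ε/D_h = 5.4e-05/0.1076 = 0.000502; Haaland gives 1/√f = -1.8 log₁₀[5.09e-05+0.0011] = 5.289, so f = 0.03575.
ΔP = f(L/D_h)(ρV²/2) = 0.03575·245.6/0.1076·217.7 = 1.777e+04 Pa.
ΔP = 17.77 kPa.

ΔP ≈ 17.77 kPa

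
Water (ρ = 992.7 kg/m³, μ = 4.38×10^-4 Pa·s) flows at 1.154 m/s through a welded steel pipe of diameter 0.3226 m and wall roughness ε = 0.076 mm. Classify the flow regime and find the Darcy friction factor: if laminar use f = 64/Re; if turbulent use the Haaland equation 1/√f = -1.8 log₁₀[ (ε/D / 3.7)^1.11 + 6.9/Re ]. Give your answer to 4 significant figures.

f ≈ 0.01510

Re = ρVD/μ = 992.7·1.154·0.3226/0.000438 = 8.438e+05.
Re > 4000 → turbulent. ε/D = 7.6e-05/0.3226 = 0.000236; Haaland: 1/√f = -1.8 log₁₀[2.2e-05 + 8.18e-06] = 8.137, so f = 0.0151.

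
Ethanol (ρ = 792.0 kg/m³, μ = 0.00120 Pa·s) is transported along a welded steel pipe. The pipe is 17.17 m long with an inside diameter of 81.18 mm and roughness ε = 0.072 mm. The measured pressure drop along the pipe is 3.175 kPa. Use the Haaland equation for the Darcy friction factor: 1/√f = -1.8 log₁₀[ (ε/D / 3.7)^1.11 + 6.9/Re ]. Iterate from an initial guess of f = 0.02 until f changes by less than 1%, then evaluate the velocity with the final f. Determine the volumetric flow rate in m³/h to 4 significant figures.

Q ≈ 24.23 m³/h

Rearranging Darcy-Weisbach: V = √(2·ΔP·D/(f·L·ρ)). With ε/D = 7.2e-05/0.08118 = 0.000887, iterate starting from f = 0.02:
  f = 0.02 → V = √(2·3175·0.08118/(0.02·17.17·792)) = 1.377 m/s; Re = ρVD/μ = 7.376e+04; f → 0.02227
  f = 0.02227 → V = 1.305 m/s; Re = 6.99e+04; f → 0.02241
Converged (Δf/f < 1%). With the final f = 0.02241: V = √(2·3175·0.08118/(0.02241·17.17·792)) = 1.301 m/s.
Q = V·A = 1.301·(π/4·0.08118²) = 0.006732 m³/s = 24.23 m³/h.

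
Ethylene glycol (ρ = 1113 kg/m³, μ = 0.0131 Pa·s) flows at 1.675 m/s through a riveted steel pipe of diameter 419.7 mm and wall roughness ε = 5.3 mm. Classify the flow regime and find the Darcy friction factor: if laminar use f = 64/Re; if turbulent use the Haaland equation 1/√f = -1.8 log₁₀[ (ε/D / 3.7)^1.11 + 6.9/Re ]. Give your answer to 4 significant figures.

Re = ρVD/μ = 1113·1.675·0.4197/0.0131 = 5.973e+04.
Re > 4000 → turbulent. ε/D = 0.0053/0.4197 = 0.0126; Haaland: 1/√f = -1.8 log₁₀[0.00183 + 0.000116] = 4.881, so f = 0.04198.

f ≈ 0.04198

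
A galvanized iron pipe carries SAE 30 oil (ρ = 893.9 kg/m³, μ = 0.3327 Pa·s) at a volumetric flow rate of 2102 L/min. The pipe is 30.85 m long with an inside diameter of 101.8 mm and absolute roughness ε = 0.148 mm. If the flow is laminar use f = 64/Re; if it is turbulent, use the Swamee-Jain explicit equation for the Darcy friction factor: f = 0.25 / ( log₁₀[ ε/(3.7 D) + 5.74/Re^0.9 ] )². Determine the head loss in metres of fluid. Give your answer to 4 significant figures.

h_f ≈ 15.56 m

Q = 2102 L/min = 2102/60000 = 0.03503 m³/s.
Cross-sectional area A = πD²/4 = π(0.1018)²/4 = 0.008139 m²; mean velocity V = Q/A = 0.03503/0.008139 = 4.304 m/s.
Reynolds number Re = ρVD/μ = 893.9 · 4.304 · 0.1018 / 0.333 = 1177.
Re < 2300 → laminar flow, so f = 64/Re = 64/1177 = 0.05436 (the turbulent correlation is not needed).
Darcy-Weisbach: ΔP = f(L/D)(ρV²/2) = 0.05436·(30.85/0.1018)·(893.9·4.304²/2) = 0.05436·303·8280 = 1.364e+05 Pa.
Head loss h_f = ΔP/(ρg) = 1.364e+05/(893.9·9.81) = 15.56 m.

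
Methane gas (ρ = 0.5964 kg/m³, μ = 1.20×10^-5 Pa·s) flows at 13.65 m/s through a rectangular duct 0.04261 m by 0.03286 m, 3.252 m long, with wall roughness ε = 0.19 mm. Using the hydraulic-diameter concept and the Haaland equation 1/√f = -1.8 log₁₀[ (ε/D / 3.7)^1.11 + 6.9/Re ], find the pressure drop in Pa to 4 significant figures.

Hydraulic diameter D_h = 4A/P = 4·(0.04261·0.03286)/(2·(0.04261+0.03286)) = 0.005601/0.1509 = 0.03711 m.
Re = ρVD_h/μ = 0.5964·13.65·0.03711/1.2e-05 = 2.517e+04.
ε/D_h = 0.00019/0.03711 = 0.00512; Haaland gives 1/√f = -1.8 log₁₀[0.000671+0.000274] = 5.444, so f = 0.03374.
ΔP = f(L/D_h)(ρV²/2) = 0.03374·3.252/0.03711·55.56 = 164.3 Pa.

ΔP ≈ 164.3 Pa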